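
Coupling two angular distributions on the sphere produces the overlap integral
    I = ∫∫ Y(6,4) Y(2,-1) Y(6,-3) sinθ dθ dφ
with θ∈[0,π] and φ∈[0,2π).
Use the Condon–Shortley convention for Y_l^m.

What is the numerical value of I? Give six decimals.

Rules hold: Σm=0, L=14 even, 4≤6≤8.
N = 13·5·13 = 845
Δ = 2!·10!·2!/15! = 1/90090
Racah Σ t=0..2: t=0:+1/69120 t=1:−1/14400 t=2:+1/69120 = -7/172800
⇒ 3j(6 2 6; 0 0 0)² = 14/715, sgn -1
Racah Σ t=0..1: t=0:+1/161280 t=1:−1/725760 = 1/207360
⇒ 3j(6 2 6; 4 -1 -3)² = 7/286, sgn -1
4πI² = N·(3j₀)²·(3jₘ)² = 49/121
I = +1·√(0.404959/4π) = 0.17951487

0.179515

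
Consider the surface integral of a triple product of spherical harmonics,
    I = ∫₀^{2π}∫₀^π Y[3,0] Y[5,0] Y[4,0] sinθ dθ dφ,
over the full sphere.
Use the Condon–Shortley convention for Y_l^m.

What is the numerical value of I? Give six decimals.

0.148374

Checks pass: Σm=0; 12 even; l₃=4∈[2,8].
(2·3+1)(2·5+1)(2·4+1) = 693
Δ: 4! 2! 6! / 13! → 1/180180
sum: t=1:−1/576 t=2:+1/144 t=3:−1/576 = 1/288
3j²(3 5 4; 0 0 0) = Δ·Π!·Σ² = 20/1001  (sign +1)
(m-triple is (0,0,0) — same symbol as above.)
combine: 4πI² = 693·20/1001·20/1001 = 3600/13013
take √, sign +1: I = 0.14837393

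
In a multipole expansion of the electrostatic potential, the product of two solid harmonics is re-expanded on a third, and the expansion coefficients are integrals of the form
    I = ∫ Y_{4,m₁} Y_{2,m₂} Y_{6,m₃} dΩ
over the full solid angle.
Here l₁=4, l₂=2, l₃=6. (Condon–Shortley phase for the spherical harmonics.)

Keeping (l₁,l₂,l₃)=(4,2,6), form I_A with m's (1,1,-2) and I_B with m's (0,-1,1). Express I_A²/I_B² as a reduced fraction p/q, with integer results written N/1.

32/25

Shared (l₁,l₂,l₃)=(4,2,6): N and (l;000)² cancel in I_A²/I_B².
A: Δ = 0!·8!·4!/13! = 1/6435; Racah Σ t=0..0: t=0:+1/4320 = 1/4320; ⇒ 3j(4 2 6; 1 1 -2)² = 224/6435, sgn +1
B: Δ = 0!·8!·4!/13! = 1/6435; Racah Σ t=0..0: t=0:+1/3456 = 1/3456; ⇒ 3j(4 2 6; 0 -1 1)² = 35/1287, sgn -1
I_A²/I_B² = (224/6435)/(35/1287) = 32/25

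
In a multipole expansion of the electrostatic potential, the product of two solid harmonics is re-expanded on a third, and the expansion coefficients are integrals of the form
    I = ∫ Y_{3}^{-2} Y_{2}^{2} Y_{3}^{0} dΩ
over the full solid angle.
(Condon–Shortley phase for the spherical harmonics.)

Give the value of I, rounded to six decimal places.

Rules hold: Σm=0, L=8 even, 1≤3≤5.
N = 7·5·7 = 245
Δ = 2!·4!·2!/9! = 1/3780
Racah Σ t=0..2: t=0:+1/24 t=1:−1/4 t=2:+1/24 = -1/6
⇒ 3j(3 2 3; 0 0 0)² = 4/105, sgn +1
Racah Σ t=2..2: t=2:+1/24 = 1/24
⇒ 3j(3 2 3; -2 2 0)² = 1/21, sgn -1
4πI² = N·(3j₀)²·(3jₘ)² = 4/9
I = -1·√(0.444444/4π) = -0.18806319

-0.188063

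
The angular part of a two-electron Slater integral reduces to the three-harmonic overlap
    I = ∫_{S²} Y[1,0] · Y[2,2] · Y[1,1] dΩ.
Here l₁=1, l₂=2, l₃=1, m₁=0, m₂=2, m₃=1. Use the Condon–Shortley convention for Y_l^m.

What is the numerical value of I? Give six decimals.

0 + 2 + 1 = 3 ≠ 0: azimuthal integral kills it; I = 0

0.000000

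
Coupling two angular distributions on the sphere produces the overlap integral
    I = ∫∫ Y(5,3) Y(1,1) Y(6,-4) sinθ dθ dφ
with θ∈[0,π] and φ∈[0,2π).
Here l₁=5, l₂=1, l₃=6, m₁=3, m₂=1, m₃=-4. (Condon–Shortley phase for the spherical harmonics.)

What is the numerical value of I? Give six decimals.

Rules hold: Σm=0, L=12 even, 4≤6≤6.
N = 11·3·13 = 429
Δ = 0!·10!·2!/13! = 1/858
Racah Σ t=0..0: t=0:+1/14400 = 1/14400
⇒ 3j(5 1 6; 0 0 0)² = 6/143, sgn +1
Racah Σ t=0..0: t=0:+1/161280 = 1/161280
⇒ 3j(5 1 6; 3 1 -4)² = 15/286, sgn +1
4πI² = N·(3j₀)²·(3jₘ)² = 135/143
I = +1·√(0.944056/4π) = 0.27409047

0.274090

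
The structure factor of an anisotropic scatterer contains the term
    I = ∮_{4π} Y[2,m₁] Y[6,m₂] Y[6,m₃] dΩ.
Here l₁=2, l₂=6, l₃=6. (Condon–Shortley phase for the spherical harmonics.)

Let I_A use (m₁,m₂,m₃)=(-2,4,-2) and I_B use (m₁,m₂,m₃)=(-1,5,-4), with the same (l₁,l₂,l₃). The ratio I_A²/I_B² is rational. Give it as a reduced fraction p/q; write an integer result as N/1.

20/33

Shared (l₁,l₂,l₃)=(2,6,6): N and (l;000)² cancel in I_A²/I_B².
A: Δ = 2!·2!·10!/15! = 1/90090; Racah Σ t=2..2: t=2:+1/322560 = 1/322560; ⇒ 3j(2 6 6; -2 4 -2)² = 18/1001, sgn +1
B: Δ = 2!·2!·10!/15! = 1/90090; Racah Σ t=1..2: t=1:−1/7257600 t=2:+1/725760 = 1/806400; ⇒ 3j(2 6 6; -1 5 -4)² = 27/910, sgn +1
I_A²/I_B² = (18/1001)/(27/910) = 20/33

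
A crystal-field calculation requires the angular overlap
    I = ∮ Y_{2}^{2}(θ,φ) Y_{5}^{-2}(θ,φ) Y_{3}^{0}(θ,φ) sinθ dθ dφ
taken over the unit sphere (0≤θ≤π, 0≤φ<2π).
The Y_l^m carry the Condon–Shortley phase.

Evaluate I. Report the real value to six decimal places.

0.141758

m-sum 0 ✓  L=10 even ✓  3≤3≤7 ✓
Π(2lᵢ+1) = 5×11×7 = 385
triangle coeff Δ(2,5,3) = 1/2310
Σ_t [2,2]: t=2:+1/144 = 1/144
(3j)²=10/231 [(2 5 3; 0 0 0)], sign=-1
Σ_t [0,0]: t=0:+1/864 = 1/864
(3j)²=1/66 [(2 5 3; 2 -2 0)], sign=-1
⇒ 4πI² = 25/99
I = (+1)√(25/99/(4π)) = 0.14175797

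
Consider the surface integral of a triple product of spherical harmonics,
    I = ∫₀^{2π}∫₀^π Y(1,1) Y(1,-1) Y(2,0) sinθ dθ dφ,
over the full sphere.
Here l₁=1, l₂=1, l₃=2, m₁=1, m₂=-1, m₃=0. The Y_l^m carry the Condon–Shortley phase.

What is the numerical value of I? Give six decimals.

0.126157

Checks pass: Σm=0; 4 even; l₃=2∈[0,2].
(2·1+1)(2·1+1)(2·2+1) = 45
Δ: 0! 2! 2! / 5! → 1/30
sum: t=0:+1/1 = 1/1
3j²(1 1 2; 0 0 0) = Δ·Π!·Σ² = 2/15  (sign +1)
sum: t=0:+1/4 = 1/4
3j²(1 1 2; 1 -1 0) = Δ·Π!·Σ² = 1/30  (sign +1)
combine: 4πI² = 45·2/15·1/30 = 1/5
take √, sign +1: I = 0.12615663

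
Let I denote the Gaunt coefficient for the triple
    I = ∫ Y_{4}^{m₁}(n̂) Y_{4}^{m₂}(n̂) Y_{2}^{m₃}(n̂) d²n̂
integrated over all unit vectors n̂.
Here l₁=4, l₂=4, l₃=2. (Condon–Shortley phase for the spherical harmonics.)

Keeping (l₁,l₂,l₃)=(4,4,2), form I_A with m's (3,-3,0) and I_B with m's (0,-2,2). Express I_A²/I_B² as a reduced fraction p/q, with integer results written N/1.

l's match ⇒ only the (l;m) 3-j factors differ between A and B.
A: triangle coeff Δ(4,4,2) = 1/13860; Σ_t [0,1]: t=0:+1/720 t=1:−1/480 = -1/1440; (3j)²=7/1980 [(4 4 2; 3 -3 0)], sign=-1
B: triangle coeff Δ(4,4,2) = 1/13860; Σ_t [2,2]: t=2:+1/192 = 1/192; (3j)²=3/77 [(4 4 2; 0 -2 2)], sign=+1
I_A²/I_B² = (7/1980)/(3/77) = 49/540

49/540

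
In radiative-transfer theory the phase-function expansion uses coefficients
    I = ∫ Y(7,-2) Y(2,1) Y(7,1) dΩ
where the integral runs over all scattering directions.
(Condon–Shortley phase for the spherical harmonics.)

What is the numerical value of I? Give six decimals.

0.077064

m-sum 0 ✓  L=16 even ✓  5≤7≤9 ✓
Π(2lᵢ+1) = 15×5×15 = 1125
triangle coeff Δ(7,2,7) = 1/185640
Σ_t [0,2]: t=0:+1/2419200 t=1:−1/518400 t=2:+1/2419200 = -1/907200
(3j)²=56/3315 [(7 2 7; 0 0 0)], sign=+1
Σ_t [1,2]: t=1:−1/1935360 t=2:+1/1209600 = 1/3225600
(3j)²=243/61880 [(7 2 7; -2 1 1)], sign=+1
⇒ 4πI² = 3645/48841
I = (+1)√(3645/48841/(4π)) = 0.07706400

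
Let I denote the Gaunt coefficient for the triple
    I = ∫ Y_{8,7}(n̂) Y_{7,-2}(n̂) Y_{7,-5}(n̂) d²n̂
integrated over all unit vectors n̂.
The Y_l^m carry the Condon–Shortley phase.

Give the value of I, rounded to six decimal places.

m-sum 0 ✓  L=22 even ✓  1≤7≤15 ✓
Π(2lᵢ+1) = 17×15×15 = 3825
triangle coeff Δ(8,7,7) = 1/22086194130
Σ_t [1,7]: t=1:−1/18289152000 t=2:+1/248832000 t=3:−1/24883200 t=4:+1/11943936 t=5:−1/24883200 t=6:+1/248832000 t=7:−1/18289152000 = 11/975421440
(3j)²=1750/289731 [(8 7 7; 0 0 0)], sign=-1
Σ_t [0,1]: t=0:+1/24385536000 t=1:−1/9754214400 = -1/16257024000
(3j)²=486/52003 [(8 7 7; 7 -2 -5)], sign=-1
⇒ 4πI² = 9112500/42204149
I = (+1)√(9112500/42204149/(4π)) = 0.13107995

0.131080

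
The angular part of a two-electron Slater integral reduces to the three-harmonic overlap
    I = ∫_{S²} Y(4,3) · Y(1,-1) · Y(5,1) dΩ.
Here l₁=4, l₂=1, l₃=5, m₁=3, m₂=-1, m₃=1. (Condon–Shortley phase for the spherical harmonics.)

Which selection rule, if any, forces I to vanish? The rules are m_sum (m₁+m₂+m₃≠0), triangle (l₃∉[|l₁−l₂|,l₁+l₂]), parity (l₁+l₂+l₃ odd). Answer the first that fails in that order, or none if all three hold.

m₁+m₂+m₃ = 3 − 1 + 1 = 3  ✗
triangle: |4−1|=3 ≤ l₃=5 ≤ 4+1=5
parity: l₁+l₂+l₃ = 10 is even

m_sum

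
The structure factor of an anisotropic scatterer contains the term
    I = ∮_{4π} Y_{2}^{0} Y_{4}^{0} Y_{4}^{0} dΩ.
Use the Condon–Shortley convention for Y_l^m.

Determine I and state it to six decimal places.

0.163840

m-sum 0 ✓  L=10 even ✓  2≤4≤6 ✓
Π(2lᵢ+1) = 5×9×9 = 405
triangle coeff Δ(2,4,4) = 1/13860
Σ_t [0,2]: t=0:+1/192 t=1:−1/36 t=2:+1/192 = -5/288
(3j)²=20/693 [(2 4 4; 0 0 0)], sign=-1
(m-triple is (0,0,0) — same symbol as above.)
⇒ 4πI² = 2000/5929
I = (+1)√(2000/5929/(4π)) = 0.16383977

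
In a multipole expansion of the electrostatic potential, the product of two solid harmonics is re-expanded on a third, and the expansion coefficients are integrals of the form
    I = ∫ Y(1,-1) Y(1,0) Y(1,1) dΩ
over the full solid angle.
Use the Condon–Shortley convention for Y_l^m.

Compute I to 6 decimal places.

0.000000

l₁+l₂+l₃=3 is odd: 3j(l;000)=0 ⇒ I=0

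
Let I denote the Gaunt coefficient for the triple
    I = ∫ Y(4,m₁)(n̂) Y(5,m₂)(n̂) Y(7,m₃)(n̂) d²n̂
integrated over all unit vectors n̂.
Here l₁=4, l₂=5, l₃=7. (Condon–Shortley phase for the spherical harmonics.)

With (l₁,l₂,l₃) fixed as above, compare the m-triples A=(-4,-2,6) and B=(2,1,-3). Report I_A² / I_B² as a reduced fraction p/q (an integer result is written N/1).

88/13

l's match ⇒ only the (l;m) 3-j factors differ between A and B.
A: triangle coeff Δ(4,5,7) = 1/6126120; Σ_t [2,2]: t=2:+1/7257600 = 1/7257600; (3j)²=2/85 [(4 5 7; -4 -2 6)], sign=-1
B: triangle coeff Δ(4,5,7) = 1/6126120; Σ_t [0,2]: t=0:+1/138240 t=1:−1/86400 t=2:+1/829440 = -13/4147200; (3j)²=13/3740 [(4 5 7; 2 1 -3)], sign=-1
I_A²/I_B² = (2/85)/(13/3740) = 88/13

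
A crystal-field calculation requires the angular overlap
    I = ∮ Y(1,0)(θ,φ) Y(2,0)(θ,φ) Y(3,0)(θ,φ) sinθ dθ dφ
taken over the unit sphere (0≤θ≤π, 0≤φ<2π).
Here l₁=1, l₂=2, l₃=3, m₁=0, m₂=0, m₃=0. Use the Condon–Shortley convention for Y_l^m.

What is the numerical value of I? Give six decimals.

0.247767

Rules hold: Σm=0, L=6 even, 1≤3≤3.
N = 3·5·7 = 105
Δ = 0!·2!·4!/7! = 1/105
Racah Σ t=0..0: t=0:+1/4 = 1/4
⇒ 3j(1 2 3; 0 0 0)² = 3/35, sgn -1
(m-triple is (0,0,0) — same symbol as above.)
4πI² = N·(3j₀)²·(3jₘ)² = 27/35
I = +1·√(0.771429/4π) = 0.24776670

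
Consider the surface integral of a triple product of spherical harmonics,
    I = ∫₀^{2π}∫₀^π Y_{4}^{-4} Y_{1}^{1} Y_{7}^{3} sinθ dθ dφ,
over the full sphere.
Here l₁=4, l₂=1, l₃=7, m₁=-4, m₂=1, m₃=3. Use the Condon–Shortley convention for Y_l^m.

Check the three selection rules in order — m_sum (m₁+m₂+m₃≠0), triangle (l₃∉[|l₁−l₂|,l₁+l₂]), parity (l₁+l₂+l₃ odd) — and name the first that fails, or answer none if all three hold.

triangle

azimuthal sum: -4 + 1 + 3 = 0  ✓
3 ≤ 7 ≤ 5 (triangle on l)  ✗
L = 4 + 1 + 7 = 12 (even)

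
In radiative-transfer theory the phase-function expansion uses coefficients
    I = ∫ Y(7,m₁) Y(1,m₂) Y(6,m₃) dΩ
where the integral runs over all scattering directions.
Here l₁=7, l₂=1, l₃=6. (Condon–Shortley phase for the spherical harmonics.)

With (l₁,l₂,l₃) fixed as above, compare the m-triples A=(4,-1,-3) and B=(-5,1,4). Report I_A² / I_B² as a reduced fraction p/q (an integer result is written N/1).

l's match ⇒ only the (l;m) 3-j factors differ between A and B.
A: triangle coeff Δ(7,1,6) = 1/1365; Σ_t [0,0]: t=0:+1/4354560 = 1/4354560; (3j)²=11/273 [(7 1 6; 4 -1 -3)], sign=-1
B: triangle coeff Δ(7,1,6) = 1/1365; Σ_t [2,2]: t=2:+1/14515200 = 1/14515200; (3j)²=22/455 [(7 1 6; -5 1 4)], sign=+1
I_A²/I_B² = (11/273)/(22/455) = 5/6

5/6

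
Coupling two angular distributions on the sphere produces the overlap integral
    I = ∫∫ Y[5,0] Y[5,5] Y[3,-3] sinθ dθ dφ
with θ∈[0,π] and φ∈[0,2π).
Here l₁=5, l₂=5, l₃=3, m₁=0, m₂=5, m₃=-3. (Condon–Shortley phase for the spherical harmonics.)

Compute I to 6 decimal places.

Σmᵢ = 2 ≠ 0, so the φ-integral vanishes; I = 0

0.000000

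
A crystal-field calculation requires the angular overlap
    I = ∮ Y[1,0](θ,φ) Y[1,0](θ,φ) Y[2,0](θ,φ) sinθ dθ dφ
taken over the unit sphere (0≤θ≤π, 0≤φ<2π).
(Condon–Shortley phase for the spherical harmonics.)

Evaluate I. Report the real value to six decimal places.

m-sum 0 ✓  L=4 even ✓  0≤2≤2 ✓
Π(2lᵢ+1) = 3×3×5 = 45
triangle coeff Δ(1,1,2) = 1/30
Σ_t [0,0]: t=0:+1/1 = 1/1
(3j)²=2/15 [(1 1 2; 0 0 0)], sign=+1
(m-triple is (0,0,0) — same symbol as above.)
⇒ 4πI² = 4/5
I = (+1)√(4/5/(4π)) = 0.25231325

0.252313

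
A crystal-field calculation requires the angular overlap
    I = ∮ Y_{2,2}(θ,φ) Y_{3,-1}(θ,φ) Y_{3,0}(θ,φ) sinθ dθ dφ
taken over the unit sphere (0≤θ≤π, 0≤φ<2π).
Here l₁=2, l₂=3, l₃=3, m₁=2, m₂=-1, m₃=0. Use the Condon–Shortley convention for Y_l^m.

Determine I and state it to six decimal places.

m-sum = 2 − 1 + 0 = 1 ≠ 0 ⇒ I = 0

0.000000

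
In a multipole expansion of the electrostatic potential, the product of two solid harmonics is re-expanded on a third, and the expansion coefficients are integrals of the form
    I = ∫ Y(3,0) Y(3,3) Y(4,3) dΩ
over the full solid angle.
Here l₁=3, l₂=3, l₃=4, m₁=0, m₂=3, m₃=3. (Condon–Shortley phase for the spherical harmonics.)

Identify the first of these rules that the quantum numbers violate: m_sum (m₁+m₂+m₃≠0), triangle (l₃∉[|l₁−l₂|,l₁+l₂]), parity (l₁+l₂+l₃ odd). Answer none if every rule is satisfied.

m₁+m₂+m₃ = 0 + 3 + 3 = 6  ✗
triangle: |3−3|=0 ≤ l₃=4 ≤ 3+3=6
parity: l₁+l₂+l₃ = 10 is even

m_sum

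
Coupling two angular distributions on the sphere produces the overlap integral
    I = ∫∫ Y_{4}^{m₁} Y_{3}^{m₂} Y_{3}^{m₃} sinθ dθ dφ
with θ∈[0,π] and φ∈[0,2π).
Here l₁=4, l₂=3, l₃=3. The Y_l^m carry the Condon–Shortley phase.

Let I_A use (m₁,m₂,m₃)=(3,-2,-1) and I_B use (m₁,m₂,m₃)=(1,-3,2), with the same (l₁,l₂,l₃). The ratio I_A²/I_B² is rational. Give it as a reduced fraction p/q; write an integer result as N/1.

Same 4,3,3: normalisation and zero-m 3j drop out of the ratio.
A: Δ: 4! 4! 2! / 11! → 1/34650; sum: t=0:+1/144 t=1:−1/288 = 1/288; 3j²(4 3 3; 3 -2 -1) = Δ·Π!·Σ² = 1/99  (sign +1)
B: Δ: 4! 4! 2! / 11! → 1/34650; sum: t=0:+1/288 = 1/288; 3j²(4 3 3; 1 -3 2) = Δ·Π!·Σ² = 5/231  (sign -1)
I_A²/I_B² = (1/99)/(5/231) = 7/15

7/15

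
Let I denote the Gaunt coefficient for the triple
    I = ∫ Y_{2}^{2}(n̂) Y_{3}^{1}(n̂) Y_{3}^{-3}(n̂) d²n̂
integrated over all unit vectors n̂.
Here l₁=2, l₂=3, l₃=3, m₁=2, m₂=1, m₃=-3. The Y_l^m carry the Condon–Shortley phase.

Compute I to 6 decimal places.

m-sum 0 ✓  L=8 even ✓  1≤3≤5 ✓
Π(2lᵢ+1) = 5×7×7 = 245
triangle coeff Δ(2,3,3) = 1/3780
Σ_t [0,2]: t=0:+1/24 t=1:−1/4 t=2:+1/24 = -1/6
(3j)²=4/105 [(2 3 3; 0 0 0)], sign=+1
Σ_t [0,0]: t=0:+1/96 = 1/96
(3j)²=1/42 [(2 3 3; 2 1 -3)], sign=+1
⇒ 4πI² = 2/9
I = (+1)√(2/9/(4π)) = 0.13298076

0.132981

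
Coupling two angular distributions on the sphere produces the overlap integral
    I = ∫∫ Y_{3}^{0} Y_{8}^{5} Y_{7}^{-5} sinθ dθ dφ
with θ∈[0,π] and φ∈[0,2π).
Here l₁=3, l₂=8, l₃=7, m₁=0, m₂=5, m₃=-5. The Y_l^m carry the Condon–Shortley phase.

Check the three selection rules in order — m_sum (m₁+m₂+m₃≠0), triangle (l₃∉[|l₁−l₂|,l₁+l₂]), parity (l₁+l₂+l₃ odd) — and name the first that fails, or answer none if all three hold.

m₁+m₂+m₃ = 0 + 5 − 5 = 0  ✓
triangle: |3−8|=5 ≤ l₃=7 ≤ 3+8=11  ✓
parity: l₁+l₂+l₃ = 18 is even  ✓

none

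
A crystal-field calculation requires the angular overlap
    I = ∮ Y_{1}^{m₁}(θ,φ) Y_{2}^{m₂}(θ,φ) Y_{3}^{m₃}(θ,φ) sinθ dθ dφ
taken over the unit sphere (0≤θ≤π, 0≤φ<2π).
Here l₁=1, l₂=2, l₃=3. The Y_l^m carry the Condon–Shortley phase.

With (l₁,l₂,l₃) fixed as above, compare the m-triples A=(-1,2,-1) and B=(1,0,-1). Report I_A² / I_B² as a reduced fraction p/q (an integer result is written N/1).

l's match ⇒ only the (l;m) 3-j factors differ between A and B.
A: triangle coeff Δ(1,2,3) = 1/105; Σ_t [0,0]: t=0:+1/48 = 1/48; (3j)²=1/105 [(1 2 3; -1 2 -1)], sign=+1
B: triangle coeff Δ(1,2,3) = 1/105; Σ_t [0,0]: t=0:+1/8 = 1/8; (3j)²=2/35 [(1 2 3; 1 0 -1)], sign=+1
I_A²/I_B² = (1/105)/(2/35) = 1/6

1/6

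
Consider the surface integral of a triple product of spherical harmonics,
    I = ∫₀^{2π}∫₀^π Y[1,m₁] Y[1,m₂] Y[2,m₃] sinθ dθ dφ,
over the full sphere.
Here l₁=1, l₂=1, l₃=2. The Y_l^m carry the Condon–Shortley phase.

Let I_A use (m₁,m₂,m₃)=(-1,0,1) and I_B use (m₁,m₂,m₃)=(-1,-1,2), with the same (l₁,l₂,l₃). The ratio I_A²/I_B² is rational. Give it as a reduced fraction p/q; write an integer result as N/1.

1/2

l's match ⇒ only the (l;m) 3-j factors differ between A and B.
A: triangle coeff Δ(1,1,2) = 1/30; Σ_t [0,0]: t=0:+1/2 = 1/2; (3j)²=1/10 [(1 1 2; -1 0 1)], sign=-1
B: triangle coeff Δ(1,1,2) = 1/30; Σ_t [0,0]: t=0:+1/4 = 1/4; (3j)²=1/5 [(1 1 2; -1 -1 2)], sign=+1
I_A²/I_B² = (1/10)/(1/5) = 1/2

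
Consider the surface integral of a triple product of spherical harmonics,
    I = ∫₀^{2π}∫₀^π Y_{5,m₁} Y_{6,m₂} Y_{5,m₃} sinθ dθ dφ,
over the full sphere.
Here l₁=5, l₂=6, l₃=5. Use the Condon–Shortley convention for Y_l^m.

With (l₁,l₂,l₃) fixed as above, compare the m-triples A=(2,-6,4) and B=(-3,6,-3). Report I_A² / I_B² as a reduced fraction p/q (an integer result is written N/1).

Shared (l₁,l₂,l₃)=(5,6,5): N and (l;000)² cancel in I_A²/I_B².
A: Δ = 6!·4!·6!/17! = 1/28588560; Racah Σ t=0..0: t=0:+1/3110400 = 1/3110400; ⇒ 3j(5 6 5; 2 -6 4)² = 21/1105, sgn -1
B: Δ = 6!·4!·6!/17! = 1/28588560; Racah Σ t=6..6: t=6:+1/2073600 = 1/2073600; ⇒ 3j(5 6 5; -3 6 -3)² = 28/1105, sgn +1
I_A²/I_B² = (21/1105)/(28/1105) = 3/4

3/4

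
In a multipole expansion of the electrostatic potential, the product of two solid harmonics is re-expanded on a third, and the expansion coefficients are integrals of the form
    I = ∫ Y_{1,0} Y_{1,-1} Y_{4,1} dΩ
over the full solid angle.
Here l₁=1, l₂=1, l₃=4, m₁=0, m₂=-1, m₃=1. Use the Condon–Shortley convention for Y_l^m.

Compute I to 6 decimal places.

0.000000

triangle: need 0≤l₃≤2, have 4; I=0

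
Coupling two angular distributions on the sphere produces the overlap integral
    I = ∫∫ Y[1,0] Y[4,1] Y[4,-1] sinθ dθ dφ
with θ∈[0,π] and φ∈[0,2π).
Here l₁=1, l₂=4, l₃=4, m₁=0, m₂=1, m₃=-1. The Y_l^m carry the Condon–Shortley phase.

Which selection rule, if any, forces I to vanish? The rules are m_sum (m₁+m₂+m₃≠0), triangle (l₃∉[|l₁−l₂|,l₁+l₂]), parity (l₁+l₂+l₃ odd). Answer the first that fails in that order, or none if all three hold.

parity

Σmᵢ = 0  ✓
l₃∈[|l₁−l₂|,l₁+l₂]=[3,5], have l₃=4  ✓
Σlᵢ = 9 ⇒ odd  ✗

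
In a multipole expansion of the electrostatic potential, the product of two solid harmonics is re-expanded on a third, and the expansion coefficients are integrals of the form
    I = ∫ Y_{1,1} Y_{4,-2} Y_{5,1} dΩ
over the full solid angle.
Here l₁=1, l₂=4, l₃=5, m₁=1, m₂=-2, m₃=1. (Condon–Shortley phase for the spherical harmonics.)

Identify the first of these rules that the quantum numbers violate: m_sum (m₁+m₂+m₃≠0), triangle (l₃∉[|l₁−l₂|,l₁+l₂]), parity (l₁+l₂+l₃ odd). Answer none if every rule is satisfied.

none

m₁+m₂+m₃ = 1 − 2 + 1 = 0  ✓
triangle: |1−4|=3 ≤ l₃=5 ≤ 1+4=5  ✓
parity: l₁+l₂+l₃ = 10 is even  ✓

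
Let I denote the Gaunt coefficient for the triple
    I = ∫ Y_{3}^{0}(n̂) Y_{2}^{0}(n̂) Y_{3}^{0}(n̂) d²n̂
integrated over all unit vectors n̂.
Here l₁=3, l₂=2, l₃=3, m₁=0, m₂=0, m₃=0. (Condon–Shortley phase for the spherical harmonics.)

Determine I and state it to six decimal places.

0.168209

m-sum 0 ✓  L=8 even ✓  1≤3≤5 ✓
Π(2lᵢ+1) = 7×5×7 = 245
triangle coeff Δ(3,2,3) = 1/3780
Σ_t [0,2]: t=0:+1/24 t=1:−1/4 t=2:+1/24 = -1/6
(3j)²=4/105 [(3 2 3; 0 0 0)], sign=+1
(m-triple is (0,0,0) — same symbol as above.)
⇒ 4πI² = 16/45
I = (+1)√(16/45/(4π)) = 0.16820883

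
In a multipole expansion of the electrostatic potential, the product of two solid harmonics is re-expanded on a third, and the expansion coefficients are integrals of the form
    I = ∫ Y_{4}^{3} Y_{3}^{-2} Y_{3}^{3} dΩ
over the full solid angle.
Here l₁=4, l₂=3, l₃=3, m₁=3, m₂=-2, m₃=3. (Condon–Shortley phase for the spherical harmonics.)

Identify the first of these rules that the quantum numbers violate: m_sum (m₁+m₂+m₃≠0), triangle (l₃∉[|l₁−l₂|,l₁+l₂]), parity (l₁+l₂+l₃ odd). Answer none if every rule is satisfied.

m_sum

azimuthal sum: 3 − 2 + 3 = 4  ✗
1 ≤ 3 ≤ 7 (triangle on l)
L = 4 + 3 + 3 = 10 (even)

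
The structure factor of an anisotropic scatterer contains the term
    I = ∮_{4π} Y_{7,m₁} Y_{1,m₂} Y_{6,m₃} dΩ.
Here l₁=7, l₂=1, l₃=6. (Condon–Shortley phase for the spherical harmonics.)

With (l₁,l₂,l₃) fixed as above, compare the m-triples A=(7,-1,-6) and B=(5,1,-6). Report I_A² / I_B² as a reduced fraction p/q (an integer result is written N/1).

l's match ⇒ only the (l;m) 3-j factors differ between A and B.
A: triangle coeff Δ(7,1,6) = 1/1365; Σ_t [0,0]: t=0:+1/958003200 = 1/958003200; (3j)²=1/15 [(7 1 6; 7 -1 -6)], sign=+1
B: triangle coeff Δ(7,1,6) = 1/1365; Σ_t [2,2]: t=2:+1/958003200 = 1/958003200; (3j)²=1/1365 [(7 1 6; 5 1 -6)], sign=+1
I_A²/I_B² = (1/15)/(1/1365) = 91/1

91/1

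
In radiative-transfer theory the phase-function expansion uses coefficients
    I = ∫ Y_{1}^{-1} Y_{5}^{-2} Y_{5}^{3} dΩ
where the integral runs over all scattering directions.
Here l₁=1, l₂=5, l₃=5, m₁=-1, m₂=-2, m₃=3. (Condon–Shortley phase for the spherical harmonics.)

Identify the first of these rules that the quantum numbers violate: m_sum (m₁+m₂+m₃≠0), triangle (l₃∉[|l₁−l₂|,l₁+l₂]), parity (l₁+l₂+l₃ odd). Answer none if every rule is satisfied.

Σmᵢ = 0  ✓
l₃∈[|l₁−l₂|,l₁+l₂]=[4,6], have l₃=5  ✓
Σlᵢ = 11 ⇒ odd  ✗

parity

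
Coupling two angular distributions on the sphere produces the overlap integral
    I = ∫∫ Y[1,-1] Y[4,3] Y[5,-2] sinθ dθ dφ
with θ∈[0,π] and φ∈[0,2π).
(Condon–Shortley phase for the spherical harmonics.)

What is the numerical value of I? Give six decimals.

0.085055

Rules hold: Σm=0, L=10 even, 3≤5≤5.
N = 3·9·11 = 297
Δ = 0!·2!·8!/11! = 1/495
Racah Σ t=0..0: t=0:+1/576 = 1/576
⇒ 3j(1 4 5; 0 0 0)² = 5/99, sgn -1
Racah Σ t=0..0: t=0:+1/10080 = 1/10080
⇒ 3j(1 4 5; -1 3 -2)² = 1/165, sgn -1
4πI² = N·(3j₀)²·(3jₘ)² = 1/11
I = +1·√(0.0909091/4π) = 0.08505478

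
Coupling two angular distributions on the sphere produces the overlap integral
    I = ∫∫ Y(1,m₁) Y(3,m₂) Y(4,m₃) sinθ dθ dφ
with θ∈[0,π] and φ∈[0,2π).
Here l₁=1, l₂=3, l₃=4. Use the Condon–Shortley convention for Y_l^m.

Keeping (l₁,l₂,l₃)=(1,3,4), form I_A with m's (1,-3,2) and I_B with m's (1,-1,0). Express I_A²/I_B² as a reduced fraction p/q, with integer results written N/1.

Shared (l₁,l₂,l₃)=(1,3,4): N and (l;000)² cancel in I_A²/I_B².
A: Δ = 0!·2!·6!/9! = 1/252; Racah Σ t=0..0: t=0:+1/1440 = 1/1440; ⇒ 3j(1 3 4; 1 -3 2)² = 1/252, sgn +1
B: Δ = 0!·2!·6!/9! = 1/252; Racah Σ t=0..0: t=0:+1/96 = 1/96; ⇒ 3j(1 3 4; 1 -1 0)² = 1/42, sgn +1
I_A²/I_B² = (1/252)/(1/42) = 1/6

1/6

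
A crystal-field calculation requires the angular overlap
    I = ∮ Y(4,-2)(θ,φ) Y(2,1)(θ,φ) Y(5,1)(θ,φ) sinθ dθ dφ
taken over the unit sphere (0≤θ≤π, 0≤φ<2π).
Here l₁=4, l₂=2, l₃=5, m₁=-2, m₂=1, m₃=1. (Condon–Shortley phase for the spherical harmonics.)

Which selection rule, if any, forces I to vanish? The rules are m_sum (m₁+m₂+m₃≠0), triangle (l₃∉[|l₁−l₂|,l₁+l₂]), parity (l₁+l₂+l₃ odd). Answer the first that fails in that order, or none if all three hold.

parity

Σmᵢ = 0  ✓
l₃∈[|l₁−l₂|,l₁+l₂]=[2,6], have l₃=5  ✓
Σlᵢ = 11 ⇒ odd  ✗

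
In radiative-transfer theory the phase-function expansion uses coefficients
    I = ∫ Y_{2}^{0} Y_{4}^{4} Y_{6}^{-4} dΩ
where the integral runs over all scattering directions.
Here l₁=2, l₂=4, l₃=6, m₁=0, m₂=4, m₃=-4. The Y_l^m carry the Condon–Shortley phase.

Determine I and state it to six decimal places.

m-sum 0 ✓  L=12 even ✓  2≤6≤6 ✓
Π(2lᵢ+1) = 5×9×13 = 585
triangle coeff Δ(2,4,6) = 1/6435
Σ_t [0,0]: t=0:+1/2304 = 1/2304
(3j)²=5/143 [(2 4 6; 0 0 0)], sign=+1
Σ_t [0,0]: t=0:+1/161280 = 1/161280
(3j)²=1/143 [(2 4 6; 0 4 -4)], sign=+1
⇒ 4πI² = 225/1573
I = (+1)√(225/1573/(4π)) = 0.10668957

0.106690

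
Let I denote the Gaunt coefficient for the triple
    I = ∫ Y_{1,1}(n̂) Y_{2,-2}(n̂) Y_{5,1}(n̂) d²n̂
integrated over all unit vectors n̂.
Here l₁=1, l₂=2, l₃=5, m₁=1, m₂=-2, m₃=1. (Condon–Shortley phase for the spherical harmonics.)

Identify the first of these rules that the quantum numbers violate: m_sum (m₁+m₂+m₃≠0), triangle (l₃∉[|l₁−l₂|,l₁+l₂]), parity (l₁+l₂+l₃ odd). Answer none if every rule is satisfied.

Σmᵢ = 0  ✓
l₃∈[|l₁−l₂|,l₁+l₂]=[1,3], have l₃=5  ✗
Σlᵢ = 8 ⇒ even

triangle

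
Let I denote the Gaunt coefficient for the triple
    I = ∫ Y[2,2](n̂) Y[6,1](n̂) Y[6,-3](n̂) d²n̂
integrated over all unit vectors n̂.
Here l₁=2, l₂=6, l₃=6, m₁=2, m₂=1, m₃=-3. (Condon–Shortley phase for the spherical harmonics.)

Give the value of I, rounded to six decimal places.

Checks pass: Σm=0; 14 even; l₃=6∈[4,8].
(2·2+1)(2·6+1)(2·6+1) = 845
Δ: 2! 2! 10! / 15! → 1/90090
sum: t=0:+1/69120 t=1:−1/14400 t=2:+1/69120 = -7/172800
3j²(2 6 6; 0 0 0) = Δ·Π!·Σ² = 14/715  (sign -1)
sum: t=0:+1/120960 = 1/120960
3j²(2 6 6; 2 1 -3) = Δ·Π!·Σ² = 24/1001  (sign -1)
combine: 4πI² = 845·14/715·24/1001 = 48/121
take √, sign +1: I = 0.17767364

0.177674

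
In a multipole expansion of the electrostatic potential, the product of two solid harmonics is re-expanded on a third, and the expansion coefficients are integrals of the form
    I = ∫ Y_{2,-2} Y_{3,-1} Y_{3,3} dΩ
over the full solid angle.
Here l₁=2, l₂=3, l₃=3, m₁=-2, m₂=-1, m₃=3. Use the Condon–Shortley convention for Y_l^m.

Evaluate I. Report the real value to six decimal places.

0.132981

Checks pass: Σm=0; 8 even; l₃=3∈[1,5].
(2·2+1)(2·3+1)(2·3+1) = 245
Δ: 2! 2! 4! / 9! → 1/3780
sum: t=0:+1/24 t=1:−1/4 t=2:+1/24 = -1/6
3j²(2 3 3; 0 0 0) = Δ·Π!·Σ² = 4/105  (sign +1)
sum: t=2:+1/96 = 1/96
3j²(2 3 3; -2 -1 3) = Δ·Π!·Σ² = 1/42  (sign +1)
combine: 4πI² = 245·4/105·1/42 = 2/9
take √, sign +1: I = 0.13298076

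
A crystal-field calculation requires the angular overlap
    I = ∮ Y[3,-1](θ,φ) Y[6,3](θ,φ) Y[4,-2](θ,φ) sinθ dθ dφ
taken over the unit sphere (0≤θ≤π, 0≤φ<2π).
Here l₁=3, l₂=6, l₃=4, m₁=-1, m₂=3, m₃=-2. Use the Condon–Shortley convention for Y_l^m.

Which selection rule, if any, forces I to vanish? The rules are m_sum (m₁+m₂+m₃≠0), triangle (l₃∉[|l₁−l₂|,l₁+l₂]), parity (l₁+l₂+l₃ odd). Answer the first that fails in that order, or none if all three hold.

parity

m₁+m₂+m₃ = -1 + 3 − 2 = 0  ✓
triangle: |3−6|=3 ≤ l₃=4 ≤ 3+6=9  ✓
parity: l₁+l₂+l₃ = 13 is odd  ✗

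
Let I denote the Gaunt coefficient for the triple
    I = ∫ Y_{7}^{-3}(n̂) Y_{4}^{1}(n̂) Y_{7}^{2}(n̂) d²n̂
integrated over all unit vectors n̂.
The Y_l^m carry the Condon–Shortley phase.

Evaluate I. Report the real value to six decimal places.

-0.130365

Rules hold: Σm=0, L=18 even, 3≤7≤11.
N = 15·9·15 = 2025
Δ = 4!·10!·4!/19! = 1/58198140
Racah Σ t=0..4: t=0:+1/17418240 t=1:−1/622080 t=2:+1/230400 t=3:−1/622080 t=4:+1/17418240 = 1/806400
⇒ 3j(7 4 7; 0 0 0)² = 2268/230945, sgn -1
Racah Σ t=1..4: t=1:−1/52254720 t=2:+1/1935360 t=3:−1/725760 t=4:+1/2488320 = -5/10450944
⇒ 3j(7 4 7; -3 1 2)² = 31250/2909907, sgn +1
4πI² = N·(3j₀)²·(3jₘ)² = 455625000/2133423721
I = -1·√(0.213565/4π) = -0.13036478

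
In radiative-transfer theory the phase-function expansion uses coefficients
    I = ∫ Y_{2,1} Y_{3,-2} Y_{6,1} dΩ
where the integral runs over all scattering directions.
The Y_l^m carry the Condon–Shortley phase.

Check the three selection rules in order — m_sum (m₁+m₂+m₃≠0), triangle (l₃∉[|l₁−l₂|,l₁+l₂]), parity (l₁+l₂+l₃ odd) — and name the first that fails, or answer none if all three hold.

Σmᵢ = 0  ✓
l₃∈[|l₁−l₂|,l₁+l₂]=[1,5], have l₃=6  ✗
Σlᵢ = 11 ⇒ odd

triangle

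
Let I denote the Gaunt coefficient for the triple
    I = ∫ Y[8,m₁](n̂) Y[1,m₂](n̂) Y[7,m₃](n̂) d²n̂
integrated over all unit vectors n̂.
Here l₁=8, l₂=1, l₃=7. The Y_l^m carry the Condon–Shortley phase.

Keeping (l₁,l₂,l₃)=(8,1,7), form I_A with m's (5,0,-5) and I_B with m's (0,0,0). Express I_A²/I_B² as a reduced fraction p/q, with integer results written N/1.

Same 8,1,7: normalisation and zero-m 3j drop out of the ratio.
A: Δ: 2! 14! 0! / 17! → 1/2040; sum: t=1:−1/958003200 = -1/958003200; 3j²(8 1 7; 5 0 -5) = Δ·Π!·Σ² = 13/680  (sign -1)
B: Δ: 2! 14! 0! / 17! → 1/2040; sum: t=1:−1/25401600 = -1/25401600; 3j²(8 1 7; 0 0 0) = Δ·Π!·Σ² = 8/255  (sign +1)
I_A²/I_B² = (13/680)/(8/255) = 39/64

39/64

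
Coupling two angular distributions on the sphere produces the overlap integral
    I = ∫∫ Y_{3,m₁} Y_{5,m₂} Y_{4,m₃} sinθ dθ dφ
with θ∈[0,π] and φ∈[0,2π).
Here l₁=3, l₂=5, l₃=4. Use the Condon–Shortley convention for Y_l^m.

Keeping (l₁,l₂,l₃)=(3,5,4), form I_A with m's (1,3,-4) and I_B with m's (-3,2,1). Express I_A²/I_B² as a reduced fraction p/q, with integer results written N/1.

l's match ⇒ only the (l;m) 3-j factors differ between A and B.
A: triangle coeff Δ(3,5,4) = 1/180180; Σ_t [2,2]: t=2:+1/5760 = 1/5760; (3j)²=56/2145 [(3 5 4; 1 3 -4)], sign=+1
B: triangle coeff Δ(3,5,4) = 1/180180; Σ_t [4,4]: t=4:+1/1728 = 1/1728; (3j)²=25/858 [(3 5 4; -3 2 1)], sign=-1
I_A²/I_B² = (56/2145)/(25/858) = 112/125

112/125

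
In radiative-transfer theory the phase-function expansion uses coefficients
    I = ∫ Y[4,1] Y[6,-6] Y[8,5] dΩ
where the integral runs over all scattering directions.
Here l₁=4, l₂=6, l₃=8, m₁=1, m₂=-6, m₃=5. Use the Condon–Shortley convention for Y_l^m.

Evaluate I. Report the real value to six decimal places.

Rules hold: Σm=0, L=18 even, 2≤8≤10.
N = 9·13·17 = 1989
Δ = 2!·6!·10!/19! = 1/23279256
Racah Σ t=0..2: t=0:+1/1658880 t=1:−1/518400 t=2:+1/1658880 = -1/1382400
⇒ 3j(4 6 8; 0 0 0)² = 504/46189, sgn -1
Racah Σ t=0..0: t=0:+1/261273600 = 1/261273600
⇒ 3j(4 6 8; 1 -6 5)² = 55/6783, sgn -1
4πI² = N·(3j₀)²·(3jₘ)² = 1080/6137
I = +1·√(0.175982/4π) = 0.11833927

0.118339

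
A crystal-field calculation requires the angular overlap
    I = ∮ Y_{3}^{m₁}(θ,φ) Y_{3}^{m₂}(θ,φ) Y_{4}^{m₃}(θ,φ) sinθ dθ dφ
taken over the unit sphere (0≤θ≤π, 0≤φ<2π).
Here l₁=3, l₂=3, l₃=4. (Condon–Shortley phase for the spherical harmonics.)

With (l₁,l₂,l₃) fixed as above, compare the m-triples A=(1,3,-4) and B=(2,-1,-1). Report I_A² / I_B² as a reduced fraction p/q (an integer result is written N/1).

21/16

Shared (l₁,l₂,l₃)=(3,3,4): N and (l;000)² cancel in I_A²/I_B².
A: Δ = 2!·4!·4!/11! = 1/34650; Racah Σ t=2..2: t=2:+1/1152 = 1/1152; ⇒ 3j(3 3 4; 1 3 -4)² = 1/33, sgn +1
B: Δ = 2!·4!·4!/11! = 1/34650; Racah Σ t=0..1: t=0:+1/48 t=1:−1/144 = 1/72; ⇒ 3j(3 3 4; 2 -1 -1)² = 16/693, sgn -1
I_A²/I_B² = (1/33)/(16/693) = 21/16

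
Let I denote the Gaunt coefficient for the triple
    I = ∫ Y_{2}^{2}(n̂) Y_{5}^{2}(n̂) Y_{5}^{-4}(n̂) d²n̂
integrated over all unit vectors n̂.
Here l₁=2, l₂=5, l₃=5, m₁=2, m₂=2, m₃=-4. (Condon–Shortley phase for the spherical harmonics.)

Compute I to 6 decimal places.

-0.137240

Rules hold: Σm=0, L=12 even, 3≤5≤7.
N = 5·11·11 = 605
Δ = 2!·2!·8!/13! = 1/38610
Racah Σ t=0..2: t=0:+1/2880 t=1:−1/576 t=2:+1/2880 = -1/960
⇒ 3j(2 5 5; 0 0 0)² = 10/429, sgn +1
Racah Σ t=0..0: t=0:+1/20160 = 1/20160
⇒ 3j(2 5 5; 2 2 -4)² = 12/715, sgn -1
4πI² = N·(3j₀)²·(3jₘ)² = 40/169
I = -1·√(0.236686/4π) = -0.13724032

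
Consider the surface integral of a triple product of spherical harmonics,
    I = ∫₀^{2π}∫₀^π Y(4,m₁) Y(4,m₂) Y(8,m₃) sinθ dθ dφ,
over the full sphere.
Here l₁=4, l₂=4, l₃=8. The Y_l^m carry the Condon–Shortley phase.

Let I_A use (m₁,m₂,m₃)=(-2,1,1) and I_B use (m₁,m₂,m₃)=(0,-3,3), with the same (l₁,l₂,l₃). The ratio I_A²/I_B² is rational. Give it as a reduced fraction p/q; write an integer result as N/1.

294/275

l's match ⇒ only the (l;m) 3-j factors differ between A and B.
A: triangle coeff Δ(4,4,8) = 1/218790; Σ_t [0,0]: t=0:+1/1036800 = 1/1036800; (3j)²=98/12155 [(4 4 8; -2 1 1)], sign=-1
B: triangle coeff Δ(4,4,8) = 1/218790; Σ_t [0,0]: t=0:+1/2903040 = 1/2903040; (3j)²=5/663 [(4 4 8; 0 -3 3)], sign=-1
I_A²/I_B² = (98/12155)/(5/663) = 294/275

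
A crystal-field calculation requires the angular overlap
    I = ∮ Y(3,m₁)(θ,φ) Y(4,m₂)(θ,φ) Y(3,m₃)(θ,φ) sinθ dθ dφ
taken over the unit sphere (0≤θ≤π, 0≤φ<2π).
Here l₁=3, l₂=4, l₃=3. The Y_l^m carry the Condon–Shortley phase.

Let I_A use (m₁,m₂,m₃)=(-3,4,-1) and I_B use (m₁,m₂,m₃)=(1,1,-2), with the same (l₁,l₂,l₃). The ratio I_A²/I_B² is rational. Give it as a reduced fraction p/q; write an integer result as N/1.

Shared (l₁,l₂,l₃)=(3,4,3): N and (l;000)² cancel in I_A²/I_B².
A: Δ = 4!·2!·4!/11! = 1/34650; Racah Σ t=4..4: t=4:+1/1152 = 1/1152; ⇒ 3j(3 4 3; -3 4 -1)² = 1/33, sgn +1
B: Δ = 4!·2!·4!/11! = 1/34650; Racah Σ t=1..2: t=1:−1/144 t=2:+1/48 = 1/72; ⇒ 3j(3 4 3; 1 1 -2)² = 16/693, sgn -1
I_A²/I_B² = (1/33)/(16/693) = 21/16

21/16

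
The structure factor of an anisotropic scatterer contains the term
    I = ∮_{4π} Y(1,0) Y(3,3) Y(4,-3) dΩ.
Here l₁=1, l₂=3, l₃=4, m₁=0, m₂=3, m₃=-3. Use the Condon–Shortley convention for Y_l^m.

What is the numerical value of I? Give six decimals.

-0.162868

Rules hold: Σm=0, L=8 even, 2≤4≤4.
N = 3·7·9 = 189
Δ = 0!·2!·6!/9! = 1/252
Racah Σ t=0..0: t=0:+1/36 = 1/36
⇒ 3j(1 3 4; 0 0 0)² = 4/63, sgn +1
Racah Σ t=0..0: t=0:+1/720 = 1/720
⇒ 3j(1 3 4; 0 3 -3)² = 1/36, sgn -1
4πI² = N·(3j₀)²·(3jₘ)² = 1/3
I = -1·√(0.333333/4π) = -0.16286750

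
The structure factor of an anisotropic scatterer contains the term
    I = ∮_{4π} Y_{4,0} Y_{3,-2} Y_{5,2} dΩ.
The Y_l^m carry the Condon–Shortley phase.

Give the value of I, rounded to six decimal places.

-0.065427

Rules hold: Σm=0, L=12 even, 1≤5≤7.
N = 9·7·11 = 693
Δ = 2!·6!·4!/13! = 1/180180
Racah Σ t=0..2: t=0:+1/576 t=1:−1/144 t=2:+1/576 = -1/288
⇒ 3j(4 3 5; 0 0 0)² = 20/1001, sgn +1
Racah Σ t=0..1: t=0:+1/576 t=1:−1/864 = 1/1728
⇒ 3j(4 3 5; 0 -2 2)² = 5/1287, sgn -1
4πI² = N·(3j₀)²·(3jₘ)² = 100/1859
I = -1·√(0.0537924/4π) = -0.06542675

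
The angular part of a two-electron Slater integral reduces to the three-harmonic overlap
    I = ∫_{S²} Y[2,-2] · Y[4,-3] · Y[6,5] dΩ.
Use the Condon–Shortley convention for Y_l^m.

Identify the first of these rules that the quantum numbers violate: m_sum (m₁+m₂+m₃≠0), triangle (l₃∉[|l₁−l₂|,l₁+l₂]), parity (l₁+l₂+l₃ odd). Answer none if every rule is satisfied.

azimuthal sum: -2 − 3 + 5 = 0  ✓
2 ≤ 6 ≤ 6 (triangle on l)  ✓
L = 2 + 4 + 6 = 12 (even)  ✓

none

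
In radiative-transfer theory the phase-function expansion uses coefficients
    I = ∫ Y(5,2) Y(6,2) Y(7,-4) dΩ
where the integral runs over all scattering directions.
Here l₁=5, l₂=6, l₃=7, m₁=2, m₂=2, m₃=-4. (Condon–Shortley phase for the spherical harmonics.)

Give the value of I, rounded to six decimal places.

Checks pass: Σm=0; 18 even; l₃=7∈[1,11].
(2·5+1)(2·6+1)(2·7+1) = 2145
Δ: 4! 6! 8! / 19! → 1/174594420
sum: t=0:+1/4147200 t=1:−1/207360 t=2:+1/82944 t=3:−1/207360 t=4:+1/4147200 = 1/345600
3j²(5 6 7; 0 0 0) = Δ·Π!·Σ² = 420/46189  (sign -1)
sum: t=0:+1/34836480 t=1:−1/1451520 t=2:+1/691200 t=3:−1/3110400 = 1/2150400
3j²(5 6 7; 2 2 -4) = Δ·Π!·Σ² = 729/83980  (sign -1)
combine: 4πI² = 2145·420/46189·729/83980 = 229635/1356277
take √, sign +1: I = 0.11607533

0.116075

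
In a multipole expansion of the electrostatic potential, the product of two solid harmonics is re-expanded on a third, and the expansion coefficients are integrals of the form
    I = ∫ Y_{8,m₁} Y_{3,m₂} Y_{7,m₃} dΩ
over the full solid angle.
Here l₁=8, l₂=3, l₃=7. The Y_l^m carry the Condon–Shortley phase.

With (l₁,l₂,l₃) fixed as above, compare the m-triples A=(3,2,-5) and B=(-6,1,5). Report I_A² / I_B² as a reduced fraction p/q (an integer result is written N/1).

625/91

Same 8,3,7: normalisation and zero-m 3j drop out of the ratio.
A: Δ: 4! 12! 2! / 19! → 1/5290740; sum: t=3:−1/87091200 t=4:+1/958003200 = -1/95800320; 3j²(8 3 7; 3 2 -5) = Δ·Π!·Σ² = 1000/88179  (sign -1)
B: Δ: 4! 12! 2! / 19! → 1/5290740; sum: t=2:+1/3832012800 t=3:−1/239500800 t=4:+1/348364800 = -1/958003200; 3j²(8 3 7; -6 1 5) = Δ·Π!·Σ² = 8/4845  (sign -1)
I_A²/I_B² = (1000/88179)/(8/4845) = 625/91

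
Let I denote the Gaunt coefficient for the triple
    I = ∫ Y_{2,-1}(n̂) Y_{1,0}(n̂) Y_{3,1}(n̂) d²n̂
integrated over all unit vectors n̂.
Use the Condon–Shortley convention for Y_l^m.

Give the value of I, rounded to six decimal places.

-0.233597

Checks pass: Σm=0; 6 even; l₃=3∈[1,3].
(2·2+1)(2·1+1)(2·3+1) = 105
Δ: 0! 4! 2! / 7! → 1/105
sum: t=0:+1/4 = 1/4
3j²(2 1 3; 0 0 0) = Δ·Π!·Σ² = 3/35  (sign -1)
sum: t=0:+1/6 = 1/6
3j²(2 1 3; -1 0 1) = Δ·Π!·Σ² = 8/105  (sign +1)
combine: 4πI² = 105·3/35·8/105 = 24/35
take √, sign -1: I = -0.23359668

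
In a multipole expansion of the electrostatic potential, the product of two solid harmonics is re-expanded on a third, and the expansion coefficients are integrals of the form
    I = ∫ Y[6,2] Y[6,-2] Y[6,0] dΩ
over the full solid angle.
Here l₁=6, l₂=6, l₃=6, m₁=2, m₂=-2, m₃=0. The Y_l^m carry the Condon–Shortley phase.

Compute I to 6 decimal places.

Checks pass: Σm=0; 18 even; l₃=6∈[0,12].
(2·6+1)(2·6+1)(2·6+1) = 2197
Δ: 6! 6! 6! / 19! → 1/325909584
sum: t=0:+1/373248000 t=1:−1/1728000 t=2:+1/110592 t=3:−1/46656 t=4:+1/110592 t=5:−1/1728000 t=6:+1/373248000 = -7/1555200
3j²(6 6 6; 0 0 0) = Δ·Π!·Σ² = 400/46189  (sign -1)
sum: t=0:+1/1658880 t=1:−1/155520 t=2:+1/110592 t=3:−1/518400 t=4:+1/24883200 = 11/8294400
3j²(6 6 6; 2 -2 0) = Δ·Π!·Σ² = 11/4199  (sign +1)
combine: 4πI² = 2197·400/46189·11/4199 = 5200/104329
take √, sign -1: I = -0.06297878

-0.062979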